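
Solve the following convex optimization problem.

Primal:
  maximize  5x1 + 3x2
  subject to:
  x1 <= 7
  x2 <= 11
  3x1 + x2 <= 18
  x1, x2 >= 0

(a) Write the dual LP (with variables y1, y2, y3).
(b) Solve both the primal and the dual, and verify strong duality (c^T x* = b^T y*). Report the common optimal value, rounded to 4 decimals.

The standard primal-dual pair for 'max c^T x s.t. A x <= b, x >= 0' is:
  Dual:  min b^T y  s.t.  A^T y >= c,  y >= 0.

So the dual LP is:
  minimize  7y1 + 11y2 + 18y3
  subject to:
    y1 + 3y3 >= 5
    y2 + y3 >= 3
    y1, y2, y3 >= 0

Solving the primal: x* = (2.3333, 11).
  primal value c^T x* = 44.6667.
Solving the dual: y* = (0, 1.3333, 1.6667).
  dual value b^T y* = 44.6667.
Strong duality: c^T x* = b^T y*. Confirmed.

44.6667


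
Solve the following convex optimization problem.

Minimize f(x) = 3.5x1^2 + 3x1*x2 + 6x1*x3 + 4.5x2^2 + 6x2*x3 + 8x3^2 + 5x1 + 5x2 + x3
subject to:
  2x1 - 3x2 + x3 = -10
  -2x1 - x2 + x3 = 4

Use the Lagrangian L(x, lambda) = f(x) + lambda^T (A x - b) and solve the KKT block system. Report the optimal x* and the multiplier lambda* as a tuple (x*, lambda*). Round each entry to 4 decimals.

Form the Lagrangian:
  L(x, lambda) = (1/2) x^T Q x + c^T x + lambda^T (A x - b)
Stationarity (grad_x L = 0): Q x + c + A^T lambda = 0.
Primal feasibility: A x = b.

This gives the KKT block system:
  [ Q   A^T ] [ x     ]   [-c ]
  [ A    0  ] [ lambda ] = [ b ]

Solving the linear system:
  x*      = (-2.7165, 1.567, 0.1341)
  lambda* = (4.0033, -0.2516)
  f(x*)   = 17.7132

x* = (-2.7165, 1.567, 0.1341), lambda* = (4.0033, -0.2516)


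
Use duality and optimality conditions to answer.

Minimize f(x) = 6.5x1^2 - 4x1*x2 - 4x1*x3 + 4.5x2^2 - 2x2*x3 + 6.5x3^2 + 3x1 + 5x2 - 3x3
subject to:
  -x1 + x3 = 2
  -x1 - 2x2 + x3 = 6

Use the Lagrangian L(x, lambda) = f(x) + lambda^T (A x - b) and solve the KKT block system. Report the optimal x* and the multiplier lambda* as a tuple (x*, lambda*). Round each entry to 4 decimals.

Form the Lagrangian:
  L(x, lambda) = (1/2) x^T Q x + c^T x + lambda^T (A x - b)
Stationarity (grad_x L = 0): Q x + c + A^T lambda = 0.
Primal feasibility: A x = b.

This gives the KKT block system:
  [ Q   A^T ] [ x     ]   [-c ]
  [ A    0  ] [ lambda ] = [ b ]

Solving the linear system:
  x*      = (-1.6667, -2, 0.3333)
  lambda* = (-8.5, -3.5)
  f(x*)   = 11

x* = (-1.6667, -2, 0.3333), lambda* = (-8.5, -3.5)


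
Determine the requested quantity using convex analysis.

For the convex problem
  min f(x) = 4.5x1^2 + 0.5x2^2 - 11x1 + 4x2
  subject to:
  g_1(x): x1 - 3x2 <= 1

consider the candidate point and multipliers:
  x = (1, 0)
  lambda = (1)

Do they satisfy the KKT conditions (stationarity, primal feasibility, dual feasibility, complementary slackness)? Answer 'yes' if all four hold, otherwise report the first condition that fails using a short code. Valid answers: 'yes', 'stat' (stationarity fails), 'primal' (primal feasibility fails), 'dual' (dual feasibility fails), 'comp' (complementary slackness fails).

Gradient of f: grad f(x) = Q x + c = (-2, 4)
Constraint values g_i(x) = a_i^T x - b_i:
  g_1((1, 0)) = 0
Stationarity residual: grad f(x) + sum_i lambda_i a_i = (-1, 1)
  -> stationarity FAILS
Primal feasibility (all g_i <= 0): OK
Dual feasibility (all lambda_i >= 0): OK
Complementary slackness (lambda_i * g_i(x) = 0 for all i): OK

Verdict: the first failing condition is stationarity -> stat.

stat


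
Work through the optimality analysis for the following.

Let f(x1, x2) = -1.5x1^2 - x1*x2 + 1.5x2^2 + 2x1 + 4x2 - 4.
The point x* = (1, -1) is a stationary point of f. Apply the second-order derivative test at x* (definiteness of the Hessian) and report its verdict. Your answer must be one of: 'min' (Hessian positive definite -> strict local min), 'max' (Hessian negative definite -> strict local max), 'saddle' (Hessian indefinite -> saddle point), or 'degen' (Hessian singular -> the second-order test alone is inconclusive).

Compute the Hessian H = grad^2 f:
  H = [[-3, -1], [-1, 3]]
Verify stationarity: grad f(x*) = H x* + g = (0, 0).
Eigenvalues of H: -3.1623, 3.1623.
Eigenvalues have mixed signs, so H is indefinite -> x* is a saddle point.

saddle


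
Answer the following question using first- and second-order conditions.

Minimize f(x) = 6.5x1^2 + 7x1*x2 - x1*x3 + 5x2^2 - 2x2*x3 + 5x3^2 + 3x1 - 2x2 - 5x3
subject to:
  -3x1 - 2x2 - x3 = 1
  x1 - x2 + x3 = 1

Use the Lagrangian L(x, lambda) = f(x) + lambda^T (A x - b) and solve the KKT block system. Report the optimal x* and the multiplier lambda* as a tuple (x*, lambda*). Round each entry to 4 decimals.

Form the Lagrangian:
  L(x, lambda) = (1/2) x^T Q x + c^T x + lambda^T (A x - b)
Stationarity (grad_x L = 0): Q x + c + A^T lambda = 0.
Primal feasibility: A x = b.

This gives the KKT block system:
  [ Q   A^T ] [ x     ]   [-c ]
  [ A    0  ] [ lambda ] = [ b ]

Solving the linear system:
  x*      = (-0.1374, -0.5751, 0.5623)
  lambda* = (-2.6422, -4.5527)
  f(x*)   = 2.5607

x* = (-0.1374, -0.5751, 0.5623), lambda* = (-2.6422, -4.5527)


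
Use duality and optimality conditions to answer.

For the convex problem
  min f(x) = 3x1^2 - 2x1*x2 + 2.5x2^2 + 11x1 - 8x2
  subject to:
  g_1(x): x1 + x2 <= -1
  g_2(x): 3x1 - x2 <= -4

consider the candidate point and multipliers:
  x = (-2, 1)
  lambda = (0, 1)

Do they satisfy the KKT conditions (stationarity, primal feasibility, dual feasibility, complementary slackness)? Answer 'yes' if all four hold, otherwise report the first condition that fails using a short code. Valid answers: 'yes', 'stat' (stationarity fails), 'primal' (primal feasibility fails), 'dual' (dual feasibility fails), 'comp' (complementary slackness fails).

Gradient of f: grad f(x) = Q x + c = (-3, 1)
Constraint values g_i(x) = a_i^T x - b_i:
  g_1((-2, 1)) = 0
  g_2((-2, 1)) = -3
Stationarity residual: grad f(x) + sum_i lambda_i a_i = (0, 0)
  -> stationarity OK
Primal feasibility (all g_i <= 0): OK
Dual feasibility (all lambda_i >= 0): OK
Complementary slackness (lambda_i * g_i(x) = 0 for all i): FAILS

Verdict: the first failing condition is complementary_slackness -> comp.

comp


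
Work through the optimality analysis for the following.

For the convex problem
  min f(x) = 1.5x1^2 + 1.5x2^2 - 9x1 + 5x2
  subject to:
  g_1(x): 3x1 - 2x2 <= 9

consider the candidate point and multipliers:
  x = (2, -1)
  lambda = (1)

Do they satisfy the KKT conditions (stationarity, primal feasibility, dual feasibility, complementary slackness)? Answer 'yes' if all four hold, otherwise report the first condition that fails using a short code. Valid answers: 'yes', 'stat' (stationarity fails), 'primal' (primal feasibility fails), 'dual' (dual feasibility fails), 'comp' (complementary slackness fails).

Gradient of f: grad f(x) = Q x + c = (-3, 2)
Constraint values g_i(x) = a_i^T x - b_i:
  g_1((2, -1)) = -1
Stationarity residual: grad f(x) + sum_i lambda_i a_i = (0, 0)
  -> stationarity OK
Primal feasibility (all g_i <= 0): OK
Dual feasibility (all lambda_i >= 0): OK
Complementary slackness (lambda_i * g_i(x) = 0 for all i): FAILS

Verdict: the first failing condition is complementary_slackness -> comp.

comp


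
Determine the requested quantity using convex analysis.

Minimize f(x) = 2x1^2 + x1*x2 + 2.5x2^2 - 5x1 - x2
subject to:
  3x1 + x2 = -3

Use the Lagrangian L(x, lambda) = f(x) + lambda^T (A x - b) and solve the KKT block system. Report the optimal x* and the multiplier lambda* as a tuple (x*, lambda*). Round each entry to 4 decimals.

Form the Lagrangian:
  L(x, lambda) = (1/2) x^T Q x + c^T x + lambda^T (A x - b)
Stationarity (grad_x L = 0): Q x + c + A^T lambda = 0.
Primal feasibility: A x = b.

This gives the KKT block system:
  [ Q   A^T ] [ x     ]   [-c ]
  [ A    0  ] [ lambda ] = [ b ]

Solving the linear system:
  x*      = (-0.9302, -0.2093)
  lambda* = (2.9767)
  f(x*)   = 6.8953

x* = (-0.9302, -0.2093), lambda* = (2.9767)


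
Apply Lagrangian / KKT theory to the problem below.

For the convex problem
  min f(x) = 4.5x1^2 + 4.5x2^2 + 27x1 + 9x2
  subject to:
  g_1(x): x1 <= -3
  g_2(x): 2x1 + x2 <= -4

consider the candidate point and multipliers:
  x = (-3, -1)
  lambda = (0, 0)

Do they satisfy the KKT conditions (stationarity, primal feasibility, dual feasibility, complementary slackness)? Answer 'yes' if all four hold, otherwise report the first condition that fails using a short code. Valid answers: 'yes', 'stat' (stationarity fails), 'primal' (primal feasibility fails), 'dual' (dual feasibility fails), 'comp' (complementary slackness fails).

Gradient of f: grad f(x) = Q x + c = (0, 0)
Constraint values g_i(x) = a_i^T x - b_i:
  g_1((-3, -1)) = 0
  g_2((-3, -1)) = -3
Stationarity residual: grad f(x) + sum_i lambda_i a_i = (0, 0)
  -> stationarity OK
Primal feasibility (all g_i <= 0): OK
Dual feasibility (all lambda_i >= 0): OK
Complementary slackness (lambda_i * g_i(x) = 0 for all i): OK

Verdict: yes, KKT holds.

yes


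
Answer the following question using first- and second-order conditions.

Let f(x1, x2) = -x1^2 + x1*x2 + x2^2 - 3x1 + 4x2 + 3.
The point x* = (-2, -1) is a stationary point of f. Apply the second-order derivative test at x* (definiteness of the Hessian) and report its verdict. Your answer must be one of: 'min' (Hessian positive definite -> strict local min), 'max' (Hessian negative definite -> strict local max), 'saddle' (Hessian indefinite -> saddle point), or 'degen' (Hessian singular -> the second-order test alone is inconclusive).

Compute the Hessian H = grad^2 f:
  H = [[-2, 1], [1, 2]]
Verify stationarity: grad f(x*) = H x* + g = (0, 0).
Eigenvalues of H: -2.2361, 2.2361.
Eigenvalues have mixed signs, so H is indefinite -> x* is a saddle point.

saddle


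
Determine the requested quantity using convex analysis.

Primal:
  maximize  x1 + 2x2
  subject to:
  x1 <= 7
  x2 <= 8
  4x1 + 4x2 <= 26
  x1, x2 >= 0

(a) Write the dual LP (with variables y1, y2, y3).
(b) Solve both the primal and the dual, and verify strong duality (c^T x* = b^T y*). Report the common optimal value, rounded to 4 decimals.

The standard primal-dual pair for 'max c^T x s.t. A x <= b, x >= 0' is:
  Dual:  min b^T y  s.t.  A^T y >= c,  y >= 0.

So the dual LP is:
  minimize  7y1 + 8y2 + 26y3
  subject to:
    y1 + 4y3 >= 1
    y2 + 4y3 >= 2
    y1, y2, y3 >= 0

Solving the primal: x* = (0, 6.5).
  primal value c^T x* = 13.
Solving the dual: y* = (0, 0, 0.5).
  dual value b^T y* = 13.
Strong duality: c^T x* = b^T y*. Confirmed.

13


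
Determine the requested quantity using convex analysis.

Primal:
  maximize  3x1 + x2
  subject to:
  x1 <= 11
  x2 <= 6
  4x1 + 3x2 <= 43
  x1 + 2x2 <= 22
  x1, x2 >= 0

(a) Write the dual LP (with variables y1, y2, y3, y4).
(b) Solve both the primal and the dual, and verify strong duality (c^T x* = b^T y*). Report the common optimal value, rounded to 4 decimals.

The standard primal-dual pair for 'max c^T x s.t. A x <= b, x >= 0' is:
  Dual:  min b^T y  s.t.  A^T y >= c,  y >= 0.

So the dual LP is:
  minimize  11y1 + 6y2 + 43y3 + 22y4
  subject to:
    y1 + 4y3 + y4 >= 3
    y2 + 3y3 + 2y4 >= 1
    y1, y2, y3, y4 >= 0

Solving the primal: x* = (10.75, 0).
  primal value c^T x* = 32.25.
Solving the dual: y* = (0, 0, 0.75, 0).
  dual value b^T y* = 32.25.
Strong duality: c^T x* = b^T y*. Confirmed.

32.25


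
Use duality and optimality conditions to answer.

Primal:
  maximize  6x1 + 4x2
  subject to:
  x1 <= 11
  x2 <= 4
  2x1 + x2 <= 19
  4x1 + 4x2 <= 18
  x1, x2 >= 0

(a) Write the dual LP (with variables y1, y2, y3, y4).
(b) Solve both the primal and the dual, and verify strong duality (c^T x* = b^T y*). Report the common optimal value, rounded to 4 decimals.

The standard primal-dual pair for 'max c^T x s.t. A x <= b, x >= 0' is:
  Dual:  min b^T y  s.t.  A^T y >= c,  y >= 0.

So the dual LP is:
  minimize  11y1 + 4y2 + 19y3 + 18y4
  subject to:
    y1 + 2y3 + 4y4 >= 6
    y2 + y3 + 4y4 >= 4
    y1, y2, y3, y4 >= 0

Solving the primal: x* = (4.5, 0).
  primal value c^T x* = 27.
Solving the dual: y* = (0, 0, 0, 1.5).
  dual value b^T y* = 27.
Strong duality: c^T x* = b^T y*. Confirmed.

27


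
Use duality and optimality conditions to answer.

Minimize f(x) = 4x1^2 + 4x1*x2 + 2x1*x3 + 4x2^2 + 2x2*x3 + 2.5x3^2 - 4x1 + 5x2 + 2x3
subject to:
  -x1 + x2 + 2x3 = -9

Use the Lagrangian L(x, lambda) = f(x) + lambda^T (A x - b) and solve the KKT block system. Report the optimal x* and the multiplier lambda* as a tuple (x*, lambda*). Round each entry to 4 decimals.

Form the Lagrangian:
  L(x, lambda) = (1/2) x^T Q x + c^T x + lambda^T (A x - b)
Stationarity (grad_x L = 0): Q x + c + A^T lambda = 0.
Primal feasibility: A x = b.

This gives the KKT block system:
  [ Q   A^T ] [ x     ]   [-c ]
  [ A    0  ] [ lambda ] = [ b ]

Solving the linear system:
  x*      = (2.5101, -1.8142, -2.3378)
  lambda* = (4.1486)
  f(x*)   = 6.7753

x* = (2.5101, -1.8142, -2.3378), lambda* = (4.1486)


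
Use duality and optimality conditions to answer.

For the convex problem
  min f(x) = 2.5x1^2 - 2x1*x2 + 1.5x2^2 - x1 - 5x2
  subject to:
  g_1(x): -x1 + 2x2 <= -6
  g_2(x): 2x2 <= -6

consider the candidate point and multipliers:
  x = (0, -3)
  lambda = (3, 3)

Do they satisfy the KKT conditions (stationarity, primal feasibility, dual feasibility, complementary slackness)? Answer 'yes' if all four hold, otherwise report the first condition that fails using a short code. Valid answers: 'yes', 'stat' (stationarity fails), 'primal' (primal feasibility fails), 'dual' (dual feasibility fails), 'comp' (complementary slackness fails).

Gradient of f: grad f(x) = Q x + c = (5, -14)
Constraint values g_i(x) = a_i^T x - b_i:
  g_1((0, -3)) = 0
  g_2((0, -3)) = 0
Stationarity residual: grad f(x) + sum_i lambda_i a_i = (2, -2)
  -> stationarity FAILS
Primal feasibility (all g_i <= 0): OK
Dual feasibility (all lambda_i >= 0): OK
Complementary slackness (lambda_i * g_i(x) = 0 for all i): OK

Verdict: the first failing condition is stationarity -> stat.

stat


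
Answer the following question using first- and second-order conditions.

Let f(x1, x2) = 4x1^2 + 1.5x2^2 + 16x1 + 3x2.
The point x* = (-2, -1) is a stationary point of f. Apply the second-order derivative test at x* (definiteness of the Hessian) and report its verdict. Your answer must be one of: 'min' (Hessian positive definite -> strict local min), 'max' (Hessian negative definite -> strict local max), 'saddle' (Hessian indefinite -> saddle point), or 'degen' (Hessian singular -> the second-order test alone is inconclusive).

Compute the Hessian H = grad^2 f:
  H = [[8, 0], [0, 3]]
Verify stationarity: grad f(x*) = H x* + g = (0, 0).
Eigenvalues of H: 3, 8.
Both eigenvalues > 0, so H is positive definite -> x* is a strict local min.

min


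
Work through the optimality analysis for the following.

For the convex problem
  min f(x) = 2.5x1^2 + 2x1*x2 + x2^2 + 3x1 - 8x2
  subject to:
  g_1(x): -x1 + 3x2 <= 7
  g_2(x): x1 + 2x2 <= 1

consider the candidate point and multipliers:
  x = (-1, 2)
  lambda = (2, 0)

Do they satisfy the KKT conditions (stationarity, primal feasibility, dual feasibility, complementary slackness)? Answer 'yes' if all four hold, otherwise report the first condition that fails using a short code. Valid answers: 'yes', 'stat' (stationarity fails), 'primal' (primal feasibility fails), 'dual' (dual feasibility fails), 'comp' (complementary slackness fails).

Gradient of f: grad f(x) = Q x + c = (2, -6)
Constraint values g_i(x) = a_i^T x - b_i:
  g_1((-1, 2)) = 0
  g_2((-1, 2)) = 2
Stationarity residual: grad f(x) + sum_i lambda_i a_i = (0, 0)
  -> stationarity OK
Primal feasibility (all g_i <= 0): FAILS
Dual feasibility (all lambda_i >= 0): OK
Complementary slackness (lambda_i * g_i(x) = 0 for all i): OK

Verdict: the first failing condition is primal_feasibility -> primal.

primal


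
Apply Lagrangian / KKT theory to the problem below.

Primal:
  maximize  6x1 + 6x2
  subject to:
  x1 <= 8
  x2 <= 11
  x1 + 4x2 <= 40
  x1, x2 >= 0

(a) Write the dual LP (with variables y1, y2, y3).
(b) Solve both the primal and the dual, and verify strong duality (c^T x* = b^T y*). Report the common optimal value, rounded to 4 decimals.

The standard primal-dual pair for 'max c^T x s.t. A x <= b, x >= 0' is:
  Dual:  min b^T y  s.t.  A^T y >= c,  y >= 0.

So the dual LP is:
  minimize  8y1 + 11y2 + 40y3
  subject to:
    y1 + y3 >= 6
    y2 + 4y3 >= 6
    y1, y2, y3 >= 0

Solving the primal: x* = (8, 8).
  primal value c^T x* = 96.
Solving the dual: y* = (4.5, 0, 1.5).
  dual value b^T y* = 96.
Strong duality: c^T x* = b^T y*. Confirmed.

96


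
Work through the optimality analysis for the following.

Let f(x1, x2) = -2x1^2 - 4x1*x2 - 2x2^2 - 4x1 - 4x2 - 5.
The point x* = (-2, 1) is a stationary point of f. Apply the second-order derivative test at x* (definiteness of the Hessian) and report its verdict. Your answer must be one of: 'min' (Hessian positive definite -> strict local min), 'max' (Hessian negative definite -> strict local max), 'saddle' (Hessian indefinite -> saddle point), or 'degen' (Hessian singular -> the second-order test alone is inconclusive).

Compute the Hessian H = grad^2 f:
  H = [[-4, -4], [-4, -4]]
Verify stationarity: grad f(x*) = H x* + g = (0, 0).
Eigenvalues of H: -8, 0.
H has a zero eigenvalue (singular; negative semidefinite but not definite), so H is neither positive definite, negative definite, nor indefinite. The second-order test alone is inconclusive -> degen.
(Indeed, f is constant along the null direction of H through x*, so x* is not a strict local extremum.)

degen


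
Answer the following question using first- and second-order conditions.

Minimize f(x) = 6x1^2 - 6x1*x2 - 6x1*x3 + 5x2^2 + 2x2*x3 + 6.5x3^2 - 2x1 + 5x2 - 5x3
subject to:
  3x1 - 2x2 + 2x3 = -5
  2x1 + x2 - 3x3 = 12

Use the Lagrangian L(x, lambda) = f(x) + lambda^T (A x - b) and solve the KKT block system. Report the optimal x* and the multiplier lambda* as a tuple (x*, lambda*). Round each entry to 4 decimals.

Form the Lagrangian:
  L(x, lambda) = (1/2) x^T Q x + c^T x + lambda^T (A x - b)
Stationarity (grad_x L = 0): Q x + c + A^T lambda = 0.
Primal feasibility: A x = b.

This gives the KKT block system:
  [ Q   A^T ] [ x     ]   [-c ]
  [ A    0  ] [ lambda ] = [ b ]

Solving the linear system:
  x*      = (1.4347, 2.4129, -2.2392)
  lambda* = (2.5585, -10.9251)
  f(x*)   = 82.1425

x* = (1.4347, 2.4129, -2.2392), lambda* = (2.5585, -10.9251)


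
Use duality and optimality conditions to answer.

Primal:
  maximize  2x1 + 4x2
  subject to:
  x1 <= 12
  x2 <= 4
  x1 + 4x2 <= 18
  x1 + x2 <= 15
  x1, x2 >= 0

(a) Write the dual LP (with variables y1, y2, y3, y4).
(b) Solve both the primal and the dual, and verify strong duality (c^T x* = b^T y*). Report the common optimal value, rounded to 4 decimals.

The standard primal-dual pair for 'max c^T x s.t. A x <= b, x >= 0' is:
  Dual:  min b^T y  s.t.  A^T y >= c,  y >= 0.

So the dual LP is:
  minimize  12y1 + 4y2 + 18y3 + 15y4
  subject to:
    y1 + y3 + y4 >= 2
    y2 + 4y3 + y4 >= 4
    y1, y2, y3, y4 >= 0

Solving the primal: x* = (12, 1.5).
  primal value c^T x* = 30.
Solving the dual: y* = (1, 0, 1, 0).
  dual value b^T y* = 30.
Strong duality: c^T x* = b^T y*. Confirmed.

30


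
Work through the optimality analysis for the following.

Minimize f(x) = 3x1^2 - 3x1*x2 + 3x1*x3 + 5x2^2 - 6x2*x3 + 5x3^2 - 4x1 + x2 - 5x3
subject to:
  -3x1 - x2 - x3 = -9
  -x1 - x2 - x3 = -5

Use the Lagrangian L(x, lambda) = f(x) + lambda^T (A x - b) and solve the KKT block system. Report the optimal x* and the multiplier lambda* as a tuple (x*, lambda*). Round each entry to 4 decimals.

Form the Lagrangian:
  L(x, lambda) = (1/2) x^T Q x + c^T x + lambda^T (A x - b)
Stationarity (grad_x L = 0): Q x + c + A^T lambda = 0.
Primal feasibility: A x = b.

This gives the KKT block system:
  [ Q   A^T ] [ x     ]   [-c ]
  [ A    0  ] [ lambda ] = [ b ]

Solving the linear system:
  x*      = (2, 1.6875, 1.3125)
  lambda* = (1.4375, 2.5625)
  f(x*)   = 6.4375

x* = (2, 1.6875, 1.3125), lambda* = (1.4375, 2.5625)


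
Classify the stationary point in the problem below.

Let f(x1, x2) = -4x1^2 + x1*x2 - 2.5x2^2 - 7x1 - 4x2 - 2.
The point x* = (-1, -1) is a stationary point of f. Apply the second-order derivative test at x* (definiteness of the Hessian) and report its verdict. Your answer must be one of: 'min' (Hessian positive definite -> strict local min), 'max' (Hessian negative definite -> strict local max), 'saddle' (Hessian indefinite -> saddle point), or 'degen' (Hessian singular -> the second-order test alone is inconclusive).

Compute the Hessian H = grad^2 f:
  H = [[-8, 1], [1, -5]]
Verify stationarity: grad f(x*) = H x* + g = (0, 0).
Eigenvalues of H: -8.3028, -4.6972.
Both eigenvalues < 0, so H is negative definite -> x* is a strict local max.

max


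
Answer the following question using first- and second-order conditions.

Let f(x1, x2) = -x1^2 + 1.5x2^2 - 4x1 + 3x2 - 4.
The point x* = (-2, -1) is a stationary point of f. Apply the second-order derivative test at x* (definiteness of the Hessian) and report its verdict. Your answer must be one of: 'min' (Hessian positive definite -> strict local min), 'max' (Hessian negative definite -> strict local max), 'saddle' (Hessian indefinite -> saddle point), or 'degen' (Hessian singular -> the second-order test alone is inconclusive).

Compute the Hessian H = grad^2 f:
  H = [[-2, 0], [0, 3]]
Verify stationarity: grad f(x*) = H x* + g = (0, 0).
Eigenvalues of H: -2, 3.
Eigenvalues have mixed signs, so H is indefinite -> x* is a saddle point.

saddle


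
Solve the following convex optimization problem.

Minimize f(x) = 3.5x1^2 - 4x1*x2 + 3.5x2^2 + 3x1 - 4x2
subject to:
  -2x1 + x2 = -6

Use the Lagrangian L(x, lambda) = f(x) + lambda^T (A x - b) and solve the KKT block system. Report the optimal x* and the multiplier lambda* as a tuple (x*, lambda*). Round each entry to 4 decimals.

Form the Lagrangian:
  L(x, lambda) = (1/2) x^T Q x + c^T x + lambda^T (A x - b)
Stationarity (grad_x L = 0): Q x + c + A^T lambda = 0.
Primal feasibility: A x = b.

This gives the KKT block system:
  [ Q   A^T ] [ x     ]   [-c ]
  [ A    0  ] [ lambda ] = [ b ]

Solving the linear system:
  x*      = (3.4211, 0.8421)
  lambda* = (11.7895)
  f(x*)   = 38.8158

x* = (3.4211, 0.8421), lambda* = (11.7895)


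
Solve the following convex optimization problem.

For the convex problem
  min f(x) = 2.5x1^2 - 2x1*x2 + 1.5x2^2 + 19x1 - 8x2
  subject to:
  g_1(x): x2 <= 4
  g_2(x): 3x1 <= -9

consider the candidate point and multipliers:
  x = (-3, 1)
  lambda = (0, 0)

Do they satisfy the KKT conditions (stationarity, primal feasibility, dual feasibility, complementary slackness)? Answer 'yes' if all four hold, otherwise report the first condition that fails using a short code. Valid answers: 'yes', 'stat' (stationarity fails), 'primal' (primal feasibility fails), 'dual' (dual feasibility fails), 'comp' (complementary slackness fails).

Gradient of f: grad f(x) = Q x + c = (2, 1)
Constraint values g_i(x) = a_i^T x - b_i:
  g_1((-3, 1)) = -3
  g_2((-3, 1)) = 0
Stationarity residual: grad f(x) + sum_i lambda_i a_i = (2, 1)
  -> stationarity FAILS
Primal feasibility (all g_i <= 0): OK
Dual feasibility (all lambda_i >= 0): OK
Complementary slackness (lambda_i * g_i(x) = 0 for all i): OK

Verdict: the first failing condition is stationarity -> stat.

stat


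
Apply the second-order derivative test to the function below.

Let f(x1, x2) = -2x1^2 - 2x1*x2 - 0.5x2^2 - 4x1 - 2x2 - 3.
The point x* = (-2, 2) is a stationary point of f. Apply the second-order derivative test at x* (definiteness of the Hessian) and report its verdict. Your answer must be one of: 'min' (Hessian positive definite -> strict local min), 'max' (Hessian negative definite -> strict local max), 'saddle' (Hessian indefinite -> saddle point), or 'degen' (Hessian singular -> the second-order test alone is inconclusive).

Compute the Hessian H = grad^2 f:
  H = [[-4, -2], [-2, -1]]
Verify stationarity: grad f(x*) = H x* + g = (0, 0).
Eigenvalues of H: -5, 0.
H has a zero eigenvalue (singular; negative semidefinite but not definite), so H is neither positive definite, negative definite, nor indefinite. The second-order test alone is inconclusive -> degen.
(Indeed, f is constant along the null direction of H through x*, so x* is not a strict local extremum.)

degen


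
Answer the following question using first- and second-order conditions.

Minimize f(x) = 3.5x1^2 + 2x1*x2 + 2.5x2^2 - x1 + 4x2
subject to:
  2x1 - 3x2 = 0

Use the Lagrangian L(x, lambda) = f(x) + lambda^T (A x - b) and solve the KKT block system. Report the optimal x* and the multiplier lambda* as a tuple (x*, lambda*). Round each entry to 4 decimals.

Form the Lagrangian:
  L(x, lambda) = (1/2) x^T Q x + c^T x + lambda^T (A x - b)
Stationarity (grad_x L = 0): Q x + c + A^T lambda = 0.
Primal feasibility: A x = b.

This gives the KKT block system:
  [ Q   A^T ] [ x     ]   [-c ]
  [ A    0  ] [ lambda ] = [ b ]

Solving the linear system:
  x*      = (-0.1402, -0.0935)
  lambda* = (1.0841)
  f(x*)   = -0.1168

x* = (-0.1402, -0.0935), lambda* = (1.0841)


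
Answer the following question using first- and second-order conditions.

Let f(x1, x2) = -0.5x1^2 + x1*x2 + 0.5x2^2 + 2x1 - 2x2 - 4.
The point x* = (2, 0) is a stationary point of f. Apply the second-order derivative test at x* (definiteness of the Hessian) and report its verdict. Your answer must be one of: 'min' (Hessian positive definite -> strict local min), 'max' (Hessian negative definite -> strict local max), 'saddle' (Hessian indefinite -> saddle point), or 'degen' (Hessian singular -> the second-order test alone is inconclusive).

Compute the Hessian H = grad^2 f:
  H = [[-1, 1], [1, 1]]
Verify stationarity: grad f(x*) = H x* + g = (0, 0).
Eigenvalues of H: -1.4142, 1.4142.
Eigenvalues have mixed signs, so H is indefinite -> x* is a saddle point.

saddle


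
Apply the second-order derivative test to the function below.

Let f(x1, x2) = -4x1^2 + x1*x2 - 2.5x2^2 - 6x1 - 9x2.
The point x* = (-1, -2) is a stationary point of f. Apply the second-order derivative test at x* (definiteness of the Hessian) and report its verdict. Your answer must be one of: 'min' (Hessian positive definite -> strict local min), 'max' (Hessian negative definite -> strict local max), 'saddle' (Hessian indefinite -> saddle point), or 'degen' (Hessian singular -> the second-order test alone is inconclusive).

Compute the Hessian H = grad^2 f:
  H = [[-8, 1], [1, -5]]
Verify stationarity: grad f(x*) = H x* + g = (0, 0).
Eigenvalues of H: -8.3028, -4.6972.
Both eigenvalues < 0, so H is negative definite -> x* is a strict local max.

max


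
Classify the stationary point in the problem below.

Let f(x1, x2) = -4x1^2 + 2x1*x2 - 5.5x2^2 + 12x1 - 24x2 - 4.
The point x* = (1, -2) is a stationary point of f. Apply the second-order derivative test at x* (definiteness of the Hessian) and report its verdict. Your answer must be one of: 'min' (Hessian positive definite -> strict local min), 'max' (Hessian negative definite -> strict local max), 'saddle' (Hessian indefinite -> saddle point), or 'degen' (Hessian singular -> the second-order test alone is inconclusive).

Compute the Hessian H = grad^2 f:
  H = [[-8, 2], [2, -11]]
Verify stationarity: grad f(x*) = H x* + g = (0, 0).
Eigenvalues of H: -12, -7.
Both eigenvalues < 0, so H is negative definite -> x* is a strict local max.

max


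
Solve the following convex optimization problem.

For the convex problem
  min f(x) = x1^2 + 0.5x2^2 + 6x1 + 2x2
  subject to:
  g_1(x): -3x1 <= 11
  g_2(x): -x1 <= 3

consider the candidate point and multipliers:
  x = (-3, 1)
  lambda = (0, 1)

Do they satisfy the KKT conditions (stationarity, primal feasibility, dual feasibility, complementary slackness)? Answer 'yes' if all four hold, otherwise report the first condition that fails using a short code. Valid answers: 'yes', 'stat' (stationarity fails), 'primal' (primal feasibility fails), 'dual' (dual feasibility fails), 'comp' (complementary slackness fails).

Gradient of f: grad f(x) = Q x + c = (0, 3)
Constraint values g_i(x) = a_i^T x - b_i:
  g_1((-3, 1)) = -2
  g_2((-3, 1)) = 0
Stationarity residual: grad f(x) + sum_i lambda_i a_i = (-1, 3)
  -> stationarity FAILS
Primal feasibility (all g_i <= 0): OK
Dual feasibility (all lambda_i >= 0): OK
Complementary slackness (lambda_i * g_i(x) = 0 for all i): OK

Verdict: the first failing condition is stationarity -> stat.

stat


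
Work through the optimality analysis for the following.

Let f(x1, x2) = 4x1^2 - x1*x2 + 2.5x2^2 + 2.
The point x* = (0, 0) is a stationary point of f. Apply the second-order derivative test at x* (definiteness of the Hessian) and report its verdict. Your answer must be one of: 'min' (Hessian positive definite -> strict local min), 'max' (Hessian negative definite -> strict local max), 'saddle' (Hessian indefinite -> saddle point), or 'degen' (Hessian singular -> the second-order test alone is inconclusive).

Compute the Hessian H = grad^2 f:
  H = [[8, -1], [-1, 5]]
Verify stationarity: grad f(x*) = H x* + g = (0, 0).
Eigenvalues of H: 4.6972, 8.3028.
Both eigenvalues > 0, so H is positive definite -> x* is a strict local min.

min


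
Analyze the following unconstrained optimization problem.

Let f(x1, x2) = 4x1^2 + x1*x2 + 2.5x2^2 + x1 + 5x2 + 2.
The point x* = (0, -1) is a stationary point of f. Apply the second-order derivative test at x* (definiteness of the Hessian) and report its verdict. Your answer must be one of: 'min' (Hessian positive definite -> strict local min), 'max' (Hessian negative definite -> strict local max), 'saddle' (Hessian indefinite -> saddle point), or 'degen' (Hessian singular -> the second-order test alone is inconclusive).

Compute the Hessian H = grad^2 f:
  H = [[8, 1], [1, 5]]
Verify stationarity: grad f(x*) = H x* + g = (0, 0).
Eigenvalues of H: 4.6972, 8.3028.
Both eigenvalues > 0, so H is positive definite -> x* is a strict local min.

min


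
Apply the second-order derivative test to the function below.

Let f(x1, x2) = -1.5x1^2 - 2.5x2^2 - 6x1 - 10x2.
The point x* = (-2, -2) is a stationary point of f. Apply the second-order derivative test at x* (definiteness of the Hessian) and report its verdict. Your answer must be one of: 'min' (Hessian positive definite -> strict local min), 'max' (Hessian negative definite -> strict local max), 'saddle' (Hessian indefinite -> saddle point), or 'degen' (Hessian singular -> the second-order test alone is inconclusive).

Compute the Hessian H = grad^2 f:
  H = [[-3, 0], [0, -5]]
Verify stationarity: grad f(x*) = H x* + g = (0, 0).
Eigenvalues of H: -5, -3.
Both eigenvalues < 0, so H is negative definite -> x* is a strict local max.

max


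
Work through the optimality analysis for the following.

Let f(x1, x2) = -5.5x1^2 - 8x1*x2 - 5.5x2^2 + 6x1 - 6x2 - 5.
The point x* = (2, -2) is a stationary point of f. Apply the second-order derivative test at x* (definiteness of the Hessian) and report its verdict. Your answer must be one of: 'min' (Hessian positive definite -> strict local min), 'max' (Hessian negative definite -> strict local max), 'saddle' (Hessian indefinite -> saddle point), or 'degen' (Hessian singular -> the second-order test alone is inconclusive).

Compute the Hessian H = grad^2 f:
  H = [[-11, -8], [-8, -11]]
Verify stationarity: grad f(x*) = H x* + g = (0, 0).
Eigenvalues of H: -19, -3.
Both eigenvalues < 0, so H is negative definite -> x* is a strict local max.

max


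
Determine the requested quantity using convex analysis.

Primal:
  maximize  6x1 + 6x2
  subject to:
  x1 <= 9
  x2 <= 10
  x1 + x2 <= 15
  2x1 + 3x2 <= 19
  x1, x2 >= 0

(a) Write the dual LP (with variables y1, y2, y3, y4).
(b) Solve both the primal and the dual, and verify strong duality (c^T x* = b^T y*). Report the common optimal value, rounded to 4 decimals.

The standard primal-dual pair for 'max c^T x s.t. A x <= b, x >= 0' is:
  Dual:  min b^T y  s.t.  A^T y >= c,  y >= 0.

So the dual LP is:
  minimize  9y1 + 10y2 + 15y3 + 19y4
  subject to:
    y1 + y3 + 2y4 >= 6
    y2 + y3 + 3y4 >= 6
    y1, y2, y3, y4 >= 0

Solving the primal: x* = (9, 0.3333).
  primal value c^T x* = 56.
Solving the dual: y* = (2, 0, 0, 2).
  dual value b^T y* = 56.
Strong duality: c^T x* = b^T y*. Confirmed.

56


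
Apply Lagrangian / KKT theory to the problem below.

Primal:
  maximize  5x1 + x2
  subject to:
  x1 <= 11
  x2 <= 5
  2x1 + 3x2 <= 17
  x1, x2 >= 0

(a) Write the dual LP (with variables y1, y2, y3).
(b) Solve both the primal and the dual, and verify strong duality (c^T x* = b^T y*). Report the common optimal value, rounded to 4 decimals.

The standard primal-dual pair for 'max c^T x s.t. A x <= b, x >= 0' is:
  Dual:  min b^T y  s.t.  A^T y >= c,  y >= 0.

So the dual LP is:
  minimize  11y1 + 5y2 + 17y3
  subject to:
    y1 + 2y3 >= 5
    y2 + 3y3 >= 1
    y1, y2, y3 >= 0

Solving the primal: x* = (8.5, 0).
  primal value c^T x* = 42.5.
Solving the dual: y* = (0, 0, 2.5).
  dual value b^T y* = 42.5.
Strong duality: c^T x* = b^T y*. Confirmed.

42.5


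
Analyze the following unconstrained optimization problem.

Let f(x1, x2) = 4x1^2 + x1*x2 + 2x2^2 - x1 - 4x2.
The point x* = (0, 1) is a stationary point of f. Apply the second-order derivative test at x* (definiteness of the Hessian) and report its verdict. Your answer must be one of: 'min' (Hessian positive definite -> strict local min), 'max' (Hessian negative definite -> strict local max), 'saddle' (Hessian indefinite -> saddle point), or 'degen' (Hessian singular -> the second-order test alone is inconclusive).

Compute the Hessian H = grad^2 f:
  H = [[8, 1], [1, 4]]
Verify stationarity: grad f(x*) = H x* + g = (0, 0).
Eigenvalues of H: 3.7639, 8.2361.
Both eigenvalues > 0, so H is positive definite -> x* is a strict local min.

min


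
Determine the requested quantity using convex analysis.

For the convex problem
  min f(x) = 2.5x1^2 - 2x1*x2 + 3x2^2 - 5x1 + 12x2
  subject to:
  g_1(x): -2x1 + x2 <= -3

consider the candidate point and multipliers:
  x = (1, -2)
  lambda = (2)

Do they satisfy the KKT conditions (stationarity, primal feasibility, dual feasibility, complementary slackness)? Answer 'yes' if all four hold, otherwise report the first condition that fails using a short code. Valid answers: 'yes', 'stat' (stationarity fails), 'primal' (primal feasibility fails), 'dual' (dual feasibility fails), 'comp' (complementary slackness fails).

Gradient of f: grad f(x) = Q x + c = (4, -2)
Constraint values g_i(x) = a_i^T x - b_i:
  g_1((1, -2)) = -1
Stationarity residual: grad f(x) + sum_i lambda_i a_i = (0, 0)
  -> stationarity OK
Primal feasibility (all g_i <= 0): OK
Dual feasibility (all lambda_i >= 0): OK
Complementary slackness (lambda_i * g_i(x) = 0 for all i): FAILS

Verdict: the first failing condition is complementary_slackness -> comp.

comp


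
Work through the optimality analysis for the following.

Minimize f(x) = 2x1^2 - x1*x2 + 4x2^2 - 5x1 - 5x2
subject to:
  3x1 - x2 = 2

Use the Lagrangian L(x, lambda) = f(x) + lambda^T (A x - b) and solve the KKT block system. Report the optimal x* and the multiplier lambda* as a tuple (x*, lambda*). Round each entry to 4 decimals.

Form the Lagrangian:
  L(x, lambda) = (1/2) x^T Q x + c^T x + lambda^T (A x - b)
Stationarity (grad_x L = 0): Q x + c + A^T lambda = 0.
Primal feasibility: A x = b.

This gives the KKT block system:
  [ Q   A^T ] [ x     ]   [-c ]
  [ A    0  ] [ lambda ] = [ b ]

Solving the linear system:
  x*      = (0.9429, 0.8286)
  lambda* = (0.6857)
  f(x*)   = -5.1143

x* = (0.9429, 0.8286), lambda* = (0.6857)


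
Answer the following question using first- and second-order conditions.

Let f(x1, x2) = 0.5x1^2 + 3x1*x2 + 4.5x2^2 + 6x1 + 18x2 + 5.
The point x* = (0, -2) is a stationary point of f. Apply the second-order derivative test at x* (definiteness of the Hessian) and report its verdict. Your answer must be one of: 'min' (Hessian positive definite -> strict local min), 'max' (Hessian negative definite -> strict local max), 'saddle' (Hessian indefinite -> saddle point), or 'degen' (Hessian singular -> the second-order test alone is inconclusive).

Compute the Hessian H = grad^2 f:
  H = [[1, 3], [3, 9]]
Verify stationarity: grad f(x*) = H x* + g = (0, 0).
Eigenvalues of H: 0, 10.
H has a zero eigenvalue (singular; positive semidefinite but not definite), so H is neither positive definite, negative definite, nor indefinite. The second-order test alone is inconclusive -> degen.
(Indeed, f is constant along the null direction of H through x*, so x* is not a strict local extremum.)

degen


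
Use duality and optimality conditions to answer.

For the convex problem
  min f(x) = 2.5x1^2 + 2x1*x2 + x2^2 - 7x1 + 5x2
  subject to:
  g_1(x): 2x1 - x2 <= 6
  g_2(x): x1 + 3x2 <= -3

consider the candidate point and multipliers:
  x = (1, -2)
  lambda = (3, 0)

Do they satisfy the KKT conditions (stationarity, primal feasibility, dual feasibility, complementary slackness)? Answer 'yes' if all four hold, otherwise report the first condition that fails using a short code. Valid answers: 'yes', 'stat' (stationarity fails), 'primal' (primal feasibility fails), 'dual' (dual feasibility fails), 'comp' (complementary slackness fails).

Gradient of f: grad f(x) = Q x + c = (-6, 3)
Constraint values g_i(x) = a_i^T x - b_i:
  g_1((1, -2)) = -2
  g_2((1, -2)) = -2
Stationarity residual: grad f(x) + sum_i lambda_i a_i = (0, 0)
  -> stationarity OK
Primal feasibility (all g_i <= 0): OK
Dual feasibility (all lambda_i >= 0): OK
Complementary slackness (lambda_i * g_i(x) = 0 for all i): FAILS

Verdict: the first failing condition is complementary_slackness -> comp.

comp


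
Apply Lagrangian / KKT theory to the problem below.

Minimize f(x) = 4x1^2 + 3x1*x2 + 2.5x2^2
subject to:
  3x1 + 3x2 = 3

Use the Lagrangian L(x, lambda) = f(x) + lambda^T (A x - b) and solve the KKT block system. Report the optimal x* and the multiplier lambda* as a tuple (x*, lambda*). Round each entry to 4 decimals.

Form the Lagrangian:
  L(x, lambda) = (1/2) x^T Q x + c^T x + lambda^T (A x - b)
Stationarity (grad_x L = 0): Q x + c + A^T lambda = 0.
Primal feasibility: A x = b.

This gives the KKT block system:
  [ Q   A^T ] [ x     ]   [-c ]
  [ A    0  ] [ lambda ] = [ b ]

Solving the linear system:
  x*      = (0.2857, 0.7143)
  lambda* = (-1.4762)
  f(x*)   = 2.2143

x* = (0.2857, 0.7143), lambda* = (-1.4762)


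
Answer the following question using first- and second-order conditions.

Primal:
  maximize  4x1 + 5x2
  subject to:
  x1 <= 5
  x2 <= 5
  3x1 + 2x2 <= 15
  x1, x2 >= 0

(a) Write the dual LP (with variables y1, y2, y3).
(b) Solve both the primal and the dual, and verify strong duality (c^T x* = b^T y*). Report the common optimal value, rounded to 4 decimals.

The standard primal-dual pair for 'max c^T x s.t. A x <= b, x >= 0' is:
  Dual:  min b^T y  s.t.  A^T y >= c,  y >= 0.

So the dual LP is:
  minimize  5y1 + 5y2 + 15y3
  subject to:
    y1 + 3y3 >= 4
    y2 + 2y3 >= 5
    y1, y2, y3 >= 0

Solving the primal: x* = (1.6667, 5).
  primal value c^T x* = 31.6667.
Solving the dual: y* = (0, 2.3333, 1.3333).
  dual value b^T y* = 31.6667.
Strong duality: c^T x* = b^T y*. Confirmed.

31.6667


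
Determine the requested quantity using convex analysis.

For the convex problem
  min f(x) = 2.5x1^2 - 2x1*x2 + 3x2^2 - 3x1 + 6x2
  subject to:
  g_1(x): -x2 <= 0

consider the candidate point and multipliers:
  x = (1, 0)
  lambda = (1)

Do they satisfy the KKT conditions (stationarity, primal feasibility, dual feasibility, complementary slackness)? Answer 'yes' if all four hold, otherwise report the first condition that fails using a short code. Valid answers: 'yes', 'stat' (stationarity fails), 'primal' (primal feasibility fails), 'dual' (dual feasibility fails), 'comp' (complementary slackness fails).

Gradient of f: grad f(x) = Q x + c = (2, 4)
Constraint values g_i(x) = a_i^T x - b_i:
  g_1((1, 0)) = 0
Stationarity residual: grad f(x) + sum_i lambda_i a_i = (2, 3)
  -> stationarity FAILS
Primal feasibility (all g_i <= 0): OK
Dual feasibility (all lambda_i >= 0): OK
Complementary slackness (lambda_i * g_i(x) = 0 for all i): OK

Verdict: the first failing condition is stationarity -> stat.

stat


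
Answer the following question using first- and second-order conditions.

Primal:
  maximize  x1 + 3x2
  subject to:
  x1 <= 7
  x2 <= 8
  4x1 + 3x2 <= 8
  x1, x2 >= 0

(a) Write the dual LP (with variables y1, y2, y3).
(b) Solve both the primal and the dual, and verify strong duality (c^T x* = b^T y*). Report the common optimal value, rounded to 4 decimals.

The standard primal-dual pair for 'max c^T x s.t. A x <= b, x >= 0' is:
  Dual:  min b^T y  s.t.  A^T y >= c,  y >= 0.

So the dual LP is:
  minimize  7y1 + 8y2 + 8y3
  subject to:
    y1 + 4y3 >= 1
    y2 + 3y3 >= 3
    y1, y2, y3 >= 0

Solving the primal: x* = (0, 2.6667).
  primal value c^T x* = 8.
Solving the dual: y* = (0, 0, 1).
  dual value b^T y* = 8.
Strong duality: c^T x* = b^T y*. Confirmed.

8
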